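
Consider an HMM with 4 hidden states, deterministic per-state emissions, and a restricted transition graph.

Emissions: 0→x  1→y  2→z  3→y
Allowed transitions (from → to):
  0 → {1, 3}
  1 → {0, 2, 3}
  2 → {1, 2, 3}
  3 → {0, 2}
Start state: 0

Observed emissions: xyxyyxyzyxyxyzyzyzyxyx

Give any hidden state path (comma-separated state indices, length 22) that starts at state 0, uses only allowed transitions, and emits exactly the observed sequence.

0,3,0,1,3,0,3,2,3,0,1,0,1,2,3,2,3,2,3,0,3,0

  [0] x  {0}  => 0  start
  [1] y  {1,3}  => 3  0->3 ok
  [2] x  {0}  => 0  3->0 ok
  [3] y  {1,3}  => 1  0->1 ok
  [4] y  {1,3}  => 3  1->3 ok
  [5] x  {0}  => 0  3->0 ok
  [6] y  {1,3}  => 3  0->3 ok
  [7] z  {2}  => 2  3->2 ok
  [8] y  {1,3}  => 3  2->3 ok
  [9] x  {0}  => 0  3->0 ok
  [10] y  {1,3}  => 1  0->1 ok
  [11] x  {0}  => 0  1->0 ok
  [12] y  {1,3}  => 1  0->1 ok
  [13] z  {2}  => 2  1->2 ok
  [14] y  {1,3}  => 3  2->3 ok
  [15] z  {2}  => 2  3->2 ok
  [16] y  {1,3}  => 3  2->3 ok
  [17] z  {2}  => 2  3->2 ok
  [18] y  {1,3}  => 3  2->3 ok
  [19] x  {0}  => 0  3->0 ok
  [20] y  {1,3}  => 3  0->3 ok
  [21] x  {0}  => 0  3->0 ok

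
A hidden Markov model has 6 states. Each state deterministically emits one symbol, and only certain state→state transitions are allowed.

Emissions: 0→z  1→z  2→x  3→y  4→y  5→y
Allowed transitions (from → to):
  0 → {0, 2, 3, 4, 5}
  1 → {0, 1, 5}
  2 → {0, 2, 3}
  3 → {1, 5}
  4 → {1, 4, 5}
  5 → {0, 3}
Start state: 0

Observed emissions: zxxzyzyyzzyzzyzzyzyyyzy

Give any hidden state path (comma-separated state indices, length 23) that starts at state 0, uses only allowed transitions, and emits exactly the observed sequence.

  0: obs=z cand={0,1} pick 0 [start]
  1: obs=x cand={2} pick 2 [0->2 ok]
  2: obs=x cand={2} pick 2 [2->2 ok]
  3: obs=z cand={0,1} pick 0 [2->0 ok]
  4: obs=y cand={3,4,5} pick 4 [0->4 ok]
  5: obs=z cand={0,1} pick 1 [4->1 ok]
  6: obs=y cand={3,4,5} pick 5 [1->5 ok]
  7: obs=y cand={3,4,5} pick 3 [5->3 ok]
  8: obs=z cand={0,1} pick 1 [3->1 ok]
  9: obs=z cand={0,1} pick 0 [1->0 ok]
  10: obs=y cand={3,4,5} pick 3 [0->3 ok]
  11: obs=z cand={0,1} pick 1 [3->1 ok]
  12: obs=z cand={0,1} pick 0 [1->0 ok]
  13: obs=y cand={3,4,5} pick 4 [0->4 ok]
  14: obs=z cand={0,1} pick 1 [4->1 ok]
  15: obs=z cand={0,1} pick 0 [1->0 ok]
  16: obs=y cand={3,4,5} pick 5 [0->5 ok]
  17: obs=z cand={0,1} pick 0 [5->0 ok]
  18: obs=y cand={3,4,5} pick 4 [0->4 ok]
  19: obs=y cand={3,4,5} pick 5 [4->5 ok]
  20: obs=y cand={3,4,5} pick 3 [5->3 ok]
  21: obs=z cand={0,1} pick 1 [3->1 ok]
  22: obs=y cand={3,4,5} pick 5 [1->5 ok]

0,2,2,0,4,1,5,3,1,0,3,1,0,4,1,0,5,0,4,5,3,1,5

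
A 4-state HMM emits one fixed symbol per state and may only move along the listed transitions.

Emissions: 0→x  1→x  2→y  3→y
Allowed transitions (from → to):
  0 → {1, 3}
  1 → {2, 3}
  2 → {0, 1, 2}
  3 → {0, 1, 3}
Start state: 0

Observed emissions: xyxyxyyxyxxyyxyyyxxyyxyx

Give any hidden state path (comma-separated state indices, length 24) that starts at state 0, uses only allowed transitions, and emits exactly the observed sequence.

  t0 'x' -> {0,1}, take 0 (start)
  t1 'y' -> {2,3}, take 3 (0->3 ok)
  t2 'x' -> {0,1}, take 0 (3->0 ok)
  t3 'y' -> {2,3}, take 3 (0->3 ok)
  t4 'x' -> {0,1}, take 1 (3->1 ok)
  t5 'y' -> {2,3}, take 3 (1->3 ok)
  t6 'y' -> {2,3}, take 3 (3->3 ok)
  t7 'x' -> {0,1}, take 1 (3->1 ok)
  t8 'y' -> {2,3}, take 2 (1->2 ok)
  t9 'x' -> {0,1}, take 0 (2->0 ok)
  t10 'x' -> {0,1}, take 1 (0->1 ok)
  t11 'y' -> {2,3}, take 3 (1->3 ok)
  t12 'y' -> {2,3}, take 3 (3->3 ok)
  t13 'x' -> {0,1}, take 1 (3->1 ok)
  t14 'y' -> {2,3}, take 3 (1->3 ok)
  t15 'y' -> {2,3}, take 3 (3->3 ok)
  t16 'y' -> {2,3}, take 3 (3->3 ok)
  t17 'x' -> {0,1}, take 0 (3->0 ok)
  t18 'x' -> {0,1}, take 1 (0->1 ok)
  t19 'y' -> {2,3}, take 2 (1->2 ok)
  t20 'y' -> {2,3}, take 2 (2->2 ok)
  t21 'x' -> {0,1}, take 1 (2->1 ok)
  t22 'y' -> {2,3}, take 3 (1->3 ok)
  t23 'x' -> {0,1}, take 0 (3->0 ok)

0,3,0,3,1,3,3,1,2,0,1,3,3,1,3,3,3,0,1,2,2,1,3,0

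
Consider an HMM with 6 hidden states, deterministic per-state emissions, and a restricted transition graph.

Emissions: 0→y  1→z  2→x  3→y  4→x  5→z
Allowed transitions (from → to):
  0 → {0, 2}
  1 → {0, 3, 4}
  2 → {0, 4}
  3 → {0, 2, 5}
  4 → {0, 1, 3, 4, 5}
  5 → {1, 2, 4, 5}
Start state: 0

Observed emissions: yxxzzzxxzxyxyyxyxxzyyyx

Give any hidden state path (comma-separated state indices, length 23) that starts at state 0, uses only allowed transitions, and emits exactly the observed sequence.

0,2,4,5,5,5,4,4,5,4,3,2,0,0,2,0,2,4,1,0,0,0,2

  0: obs=y cand={0,3} pick 0 [start]
  1: obs=x cand={2,4} pick 2 [0->2 ok]
  2: obs=x cand={2,4} pick 4 [2->4 ok]
  3: obs=z cand={1,5} pick 5 [4->5 ok]
  4: obs=z cand={1,5} pick 5 [5->5 ok]
  5: obs=z cand={1,5} pick 5 [5->5 ok]
  6: obs=x cand={2,4} pick 4 [5->4 ok]
  7: obs=x cand={2,4} pick 4 [4->4 ok]
  8: obs=z cand={1,5} pick 5 [4->5 ok]
  9: obs=x cand={2,4} pick 4 [5->4 ok]
  10: obs=y cand={0,3} pick 3 [4->3 ok]
  11: obs=x cand={2,4} pick 2 [3->2 ok]
  12: obs=y cand={0,3} pick 0 [2->0 ok]
  13: obs=y cand={0,3} pick 0 [0->0 ok]
  14: obs=x cand={2,4} pick 2 [0->2 ok]
  15: obs=y cand={0,3} pick 0 [2->0 ok]
  16: obs=x cand={2,4} pick 2 [0->2 ok]
  17: obs=x cand={2,4} pick 4 [2->4 ok]
  18: obs=z cand={1,5} pick 1 [4->1 ok]
  19: obs=y cand={0,3} pick 0 [1->0 ok]
  20: obs=y cand={0,3} pick 0 [0->0 ok]
  21: obs=y cand={0,3} pick 0 [0->0 ok]
  22: obs=x cand={2,4} pick 2 [0->2 ok]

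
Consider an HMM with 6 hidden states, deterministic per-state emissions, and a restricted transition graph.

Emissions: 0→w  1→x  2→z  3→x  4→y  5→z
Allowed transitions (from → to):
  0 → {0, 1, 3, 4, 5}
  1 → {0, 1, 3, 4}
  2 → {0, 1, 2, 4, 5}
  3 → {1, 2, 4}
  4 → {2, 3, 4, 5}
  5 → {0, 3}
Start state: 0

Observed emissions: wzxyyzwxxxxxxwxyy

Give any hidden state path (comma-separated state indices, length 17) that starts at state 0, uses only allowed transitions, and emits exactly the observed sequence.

  t0 'w' -> {0}, take 0 (start)
  t1 'z' -> {2,5}, take 5 (0->5 ok)
  t2 'x' -> {1,3}, take 3 (5->3 ok)
  t3 'y' -> {4}, take 4 (3->4 ok)
  t4 'y' -> {4}, take 4 (4->4 ok)
  t5 'z' -> {2,5}, take 5 (4->5 ok)
  t6 'w' -> {0}, take 0 (5->0 ok)
  t7 'x' -> {1,3}, take 3 (0->3 ok)
  t8 'x' -> {1,3}, take 1 (3->1 ok)
  t9 'x' -> {1,3}, take 1 (1->1 ok)
  t10 'x' -> {1,3}, take 3 (1->3 ok)
  t11 'x' -> {1,3}, take 1 (3->1 ok)
  t12 'x' -> {1,3}, take 1 (1->1 ok)
  t13 'w' -> {0}, take 0 (1->0 ok)
  t14 'x' -> {1,3}, take 3 (0->3 ok)
  t15 'y' -> {4}, take 4 (3->4 ok)
  t16 'y' -> {4}, take 4 (4->4 ok)

0,5,3,4,4,5,0,3,1,1,3,1,1,0,3,4,4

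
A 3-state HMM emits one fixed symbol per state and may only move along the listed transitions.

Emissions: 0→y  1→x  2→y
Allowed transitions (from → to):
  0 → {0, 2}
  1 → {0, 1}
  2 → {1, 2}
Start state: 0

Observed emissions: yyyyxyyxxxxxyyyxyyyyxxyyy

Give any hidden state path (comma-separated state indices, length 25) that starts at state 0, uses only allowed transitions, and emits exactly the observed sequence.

  t0 'y' -> {0,2}, take 0 (start)
  t1 'y' -> {0,2}, take 0 (0->0 ok)
  t2 'y' -> {0,2}, take 0 (0->0 ok)
  t3 'y' -> {0,2}, take 2 (0->2 ok)
  t4 'x' -> {1}, take 1 (2->1 ok)
  t5 'y' -> {0,2}, take 0 (1->0 ok)
  t6 'y' -> {0,2}, take 2 (0->2 ok)
  t7 'x' -> {1}, take 1 (2->1 ok)
  t8 'x' -> {1}, take 1 (1->1 ok)
  t9 'x' -> {1}, take 1 (1->1 ok)
  t10 'x' -> {1}, take 1 (1->1 ok)
  t11 'x' -> {1}, take 1 (1->1 ok)
  t12 'y' -> {0,2}, take 0 (1->0 ok)
  t13 'y' -> {0,2}, take 2 (0->2 ok)
  t14 'y' -> {0,2}, take 2 (2->2 ok)
  t15 'x' -> {1}, take 1 (2->1 ok)
  t16 'y' -> {0,2}, take 0 (1->0 ok)
  t17 'y' -> {0,2}, take 0 (0->0 ok)
  t18 'y' -> {0,2}, take 2 (0->2 ok)
  t19 'y' -> {0,2}, take 2 (2->2 ok)
  t20 'x' -> {1}, take 1 (2->1 ok)
  t21 'x' -> {1}, take 1 (1->1 ok)
  t22 'y' -> {0,2}, take 0 (1->0 ok)
  t23 'y' -> {0,2}, take 0 (0->0 ok)
  t24 'y' -> {0,2}, take 2 (0->2 ok)

0,0,0,2,1,0,2,1,1,1,1,1,0,2,2,1,0,0,2,2,1,1,0,0,2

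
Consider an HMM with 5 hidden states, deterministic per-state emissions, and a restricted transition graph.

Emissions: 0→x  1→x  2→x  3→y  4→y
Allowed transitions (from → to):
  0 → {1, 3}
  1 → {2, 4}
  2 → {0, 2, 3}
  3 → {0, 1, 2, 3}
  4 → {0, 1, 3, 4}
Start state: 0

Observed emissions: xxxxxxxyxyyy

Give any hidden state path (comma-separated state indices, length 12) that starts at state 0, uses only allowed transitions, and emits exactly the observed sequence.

0,1,2,2,2,0,1,4,1,4,4,4

  pos 0: x in {0,1,2}, choose 0; start
  pos 1: x in {0,1,2}, choose 1; 0->1 ok
  pos 2: x in {0,1,2}, choose 2; 1->2 ok
  pos 3: x in {0,1,2}, choose 2; 2->2 ok
  pos 4: x in {0,1,2}, choose 2; 2->2 ok
  pos 5: x in {0,1,2}, choose 0; 2->0 ok
  pos 6: x in {0,1,2}, choose 1; 0->1 ok
  pos 7: y in {3,4}, choose 4; 1->4 ok
  pos 8: x in {0,1,2}, choose 1; 4->1 ok
  pos 9: y in {3,4}, choose 4; 1->4 ok
  pos 10: y in {3,4}, choose 4; 4->4 ok
  pos 11: y in {3,4}, choose 4; 4->4 ok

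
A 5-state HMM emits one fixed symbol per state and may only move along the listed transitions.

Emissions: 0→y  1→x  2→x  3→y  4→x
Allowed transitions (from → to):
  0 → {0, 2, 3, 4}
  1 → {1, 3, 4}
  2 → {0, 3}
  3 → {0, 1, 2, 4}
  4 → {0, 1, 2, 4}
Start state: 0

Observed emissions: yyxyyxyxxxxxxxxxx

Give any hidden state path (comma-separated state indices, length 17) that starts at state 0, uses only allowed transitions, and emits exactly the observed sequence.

0,0,2,3,0,4,0,4,4,4,4,1,1,1,1,1,4

  0: obs=y cand={0,3} pick 0 [start]
  1: obs=y cand={0,3} pick 0 [0->0 ok]
  2: obs=x cand={1,2,4} pick 2 [0->2 ok]
  3: obs=y cand={0,3} pick 3 [2->3 ok]
  4: obs=y cand={0,3} pick 0 [3->0 ok]
  5: obs=x cand={1,2,4} pick 4 [0->4 ok]
  6: obs=y cand={0,3} pick 0 [4->0 ok]
  7: obs=x cand={1,2,4} pick 4 [0->4 ok]
  8: obs=x cand={1,2,4} pick 4 [4->4 ok]
  9: obs=x cand={1,2,4} pick 4 [4->4 ok]
  10: obs=x cand={1,2,4} pick 4 [4->4 ok]
  11: obs=x cand={1,2,4} pick 1 [4->1 ok]
  12: obs=x cand={1,2,4} pick 1 [1->1 ok]
  13: obs=x cand={1,2,4} pick 1 [1->1 ok]
  14: obs=x cand={1,2,4} pick 1 [1->1 ok]
  15: obs=x cand={1,2,4} pick 1 [1->1 ok]
  16: obs=x cand={1,2,4} pick 4 [1->4 ok]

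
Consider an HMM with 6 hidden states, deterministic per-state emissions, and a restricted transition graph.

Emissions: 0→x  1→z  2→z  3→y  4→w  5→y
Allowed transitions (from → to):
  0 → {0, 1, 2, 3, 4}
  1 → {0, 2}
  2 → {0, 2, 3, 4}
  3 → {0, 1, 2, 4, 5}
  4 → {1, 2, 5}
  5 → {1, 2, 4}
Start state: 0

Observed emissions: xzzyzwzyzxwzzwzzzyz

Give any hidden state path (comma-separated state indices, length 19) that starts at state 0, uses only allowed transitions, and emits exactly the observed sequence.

0,1,2,3,2,4,2,3,1,0,4,1,2,4,1,2,2,3,1

  pos 0: x in {0}, choose 0; start
  pos 1: z in {1,2}, choose 1; 0->1 ok
  pos 2: z in {1,2}, choose 2; 1->2 ok
  pos 3: y in {3,5}, choose 3; 2->3 ok
  pos 4: z in {1,2}, choose 2; 3->2 ok
  pos 5: w in {4}, choose 4; 2->4 ok
  pos 6: z in {1,2}, choose 2; 4->2 ok
  pos 7: y in {3,5}, choose 3; 2->3 ok
  pos 8: z in {1,2}, choose 1; 3->1 ok
  pos 9: x in {0}, choose 0; 1->0 ok
  pos 10: w in {4}, choose 4; 0->4 ok
  pos 11: z in {1,2}, choose 1; 4->1 ok
  pos 12: z in {1,2}, choose 2; 1->2 ok
  pos 13: w in {4}, choose 4; 2->4 ok
  pos 14: z in {1,2}, choose 1; 4->1 ok
  pos 15: z in {1,2}, choose 2; 1->2 ok
  pos 16: z in {1,2}, choose 2; 2->2 ok
  pos 17: y in {3,5}, choose 3; 2->3 ok
  pos 18: z in {1,2}, choose 1; 3->1 ok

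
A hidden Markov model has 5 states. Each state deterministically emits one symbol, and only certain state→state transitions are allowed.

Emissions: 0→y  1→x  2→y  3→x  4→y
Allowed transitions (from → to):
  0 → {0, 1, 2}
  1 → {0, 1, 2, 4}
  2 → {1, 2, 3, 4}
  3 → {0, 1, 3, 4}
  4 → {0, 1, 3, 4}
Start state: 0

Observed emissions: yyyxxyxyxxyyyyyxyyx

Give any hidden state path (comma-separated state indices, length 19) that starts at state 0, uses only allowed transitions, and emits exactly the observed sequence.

  [0] y  {0,2,4}  => 0  start
  [1] y  {0,2,4}  => 2  0->2 ok
  [2] y  {0,2,4}  => 4  2->4 ok
  [3] x  {1,3}  => 3  4->3 ok
  [4] x  {1,3}  => 3  3->3 ok
  [5] y  {0,2,4}  => 0  3->0 ok
  [6] x  {1,3}  => 1  0->1 ok
  [7] y  {0,2,4}  => 4  1->4 ok
  [8] x  {1,3}  => 3  4->3 ok
  [9] x  {1,3}  => 3  3->3 ok
  [10] y  {0,2,4}  => 4  3->4 ok
  [11] y  {0,2,4}  => 0  4->0 ok
  [12] y  {0,2,4}  => 0  0->0 ok
  [13] y  {0,2,4}  => 0  0->0 ok
  [14] y  {0,2,4}  => 0  0->0 ok
  [15] x  {1,3}  => 1  0->1 ok
  [16] y  {0,2,4}  => 4  1->4 ok
  [17] y  {0,2,4}  => 4  4->4 ok
  [18] x  {1,3}  => 1  4->1 ok

0,2,4,3,3,0,1,4,3,3,4,0,0,0,0,1,4,4,1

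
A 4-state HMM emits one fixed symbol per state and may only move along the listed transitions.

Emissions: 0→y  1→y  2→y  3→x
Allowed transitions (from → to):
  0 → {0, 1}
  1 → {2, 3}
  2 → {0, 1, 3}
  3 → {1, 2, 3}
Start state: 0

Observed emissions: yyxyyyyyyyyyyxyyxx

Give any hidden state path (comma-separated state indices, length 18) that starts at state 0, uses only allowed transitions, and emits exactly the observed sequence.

0,1,3,1,2,0,1,2,1,2,0,0,1,3,1,2,3,3

  [0] y  {0,1,2}  => 0  start
  [1] y  {0,1,2}  => 1  0->1 ok
  [2] x  {3}  => 3  1->3 ok
  [3] y  {0,1,2}  => 1  3->1 ok
  [4] y  {0,1,2}  => 2  1->2 ok
  [5] y  {0,1,2}  => 0  2->0 ok
  [6] y  {0,1,2}  => 1  0->1 ok
  [7] y  {0,1,2}  => 2  1->2 ok
  [8] y  {0,1,2}  => 1  2->1 ok
  [9] y  {0,1,2}  => 2  1->2 ok
  [10] y  {0,1,2}  => 0  2->0 ok
  [11] y  {0,1,2}  => 0  0->0 ok
  [12] y  {0,1,2}  => 1  0->1 ok
  [13] x  {3}  => 3  1->3 ok
  [14] y  {0,1,2}  => 1  3->1 ok
  [15] y  {0,1,2}  => 2  1->2 ok
  [16] x  {3}  => 3  2->3 ok
  [17] x  {3}  => 3  3->3 ok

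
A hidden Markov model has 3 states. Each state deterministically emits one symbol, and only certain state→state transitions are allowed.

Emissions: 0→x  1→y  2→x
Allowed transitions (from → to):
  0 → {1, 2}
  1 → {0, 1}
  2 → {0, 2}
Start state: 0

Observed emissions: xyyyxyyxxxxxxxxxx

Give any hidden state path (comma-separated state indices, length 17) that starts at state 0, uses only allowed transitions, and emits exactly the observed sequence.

  t0 'x' -> {0,2}, take 0 (start)
  t1 'y' -> {1}, take 1 (0->1 ok)
  t2 'y' -> {1}, take 1 (1->1 ok)
  t3 'y' -> {1}, take 1 (1->1 ok)
  t4 'x' -> {0,2}, take 0 (1->0 ok)
  t5 'y' -> {1}, take 1 (0->1 ok)
  t6 'y' -> {1}, take 1 (1->1 ok)
  t7 'x' -> {0,2}, take 0 (1->0 ok)
  t8 'x' -> {0,2}, take 2 (0->2 ok)
  t9 'x' -> {0,2}, take 2 (2->2 ok)
  t10 'x' -> {0,2}, take 2 (2->2 ok)
  t11 'x' -> {0,2}, take 2 (2->2 ok)
  t12 'x' -> {0,2}, take 0 (2->0 ok)
  t13 'x' -> {0,2}, take 2 (0->2 ok)
  t14 'x' -> {0,2}, take 0 (2->0 ok)
  t15 'x' -> {0,2}, take 2 (0->2 ok)
  t16 'x' -> {0,2}, take 0 (2->0 ok)

0,1,1,1,0,1,1,0,2,2,2,2,0,2,0,2,0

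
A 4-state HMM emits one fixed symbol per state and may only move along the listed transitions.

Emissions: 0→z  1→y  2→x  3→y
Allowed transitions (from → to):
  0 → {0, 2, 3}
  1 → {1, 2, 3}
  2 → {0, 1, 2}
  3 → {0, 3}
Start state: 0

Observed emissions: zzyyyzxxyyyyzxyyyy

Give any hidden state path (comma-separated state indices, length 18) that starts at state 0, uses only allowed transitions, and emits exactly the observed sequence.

0,0,3,3,3,0,2,2,1,1,1,3,0,2,1,1,1,3

  t0 'z' -> {0}, take 0 (start)
  t1 'z' -> {0}, take 0 (0->0 ok)
  t2 'y' -> {1,3}, take 3 (0->3 ok)
  t3 'y' -> {1,3}, take 3 (3->3 ok)
  t4 'y' -> {1,3}, take 3 (3->3 ok)
  t5 'z' -> {0}, take 0 (3->0 ok)
  t6 'x' -> {2}, take 2 (0->2 ok)
  t7 'x' -> {2}, take 2 (2->2 ok)
  t8 'y' -> {1,3}, take 1 (2->1 ok)
  t9 'y' -> {1,3}, take 1 (1->1 ok)
  t10 'y' -> {1,3}, take 1 (1->1 ok)
  t11 'y' -> {1,3}, take 3 (1->3 ok)
  t12 'z' -> {0}, take 0 (3->0 ok)
  t13 'x' -> {2}, take 2 (0->2 ok)
  t14 'y' -> {1,3}, take 1 (2->1 ok)
  t15 'y' -> {1,3}, take 1 (1->1 ok)
  t16 'y' -> {1,3}, take 1 (1->1 ok)
  t17 'y' -> {1,3}, take 3 (1->3 ok)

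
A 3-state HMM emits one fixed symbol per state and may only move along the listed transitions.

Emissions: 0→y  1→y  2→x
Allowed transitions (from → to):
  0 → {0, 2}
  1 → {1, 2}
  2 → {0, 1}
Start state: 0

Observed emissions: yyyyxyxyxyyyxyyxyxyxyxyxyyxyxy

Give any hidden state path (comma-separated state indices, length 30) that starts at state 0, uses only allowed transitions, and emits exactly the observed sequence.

0,0,0,0,2,1,2,1,2,1,1,1,2,1,1,2,1,2,1,2,0,2,1,2,1,1,2,0,2,0

  t0 'y' -> {0,1}, take 0 (start)
  t1 'y' -> {0,1}, take 0 (0->0 ok)
  t2 'y' -> {0,1}, take 0 (0->0 ok)
  t3 'y' -> {0,1}, take 0 (0->0 ok)
  t4 'x' -> {2}, take 2 (0->2 ok)
  t5 'y' -> {0,1}, take 1 (2->1 ok)
  t6 'x' -> {2}, take 2 (1->2 ok)
  t7 'y' -> {0,1}, take 1 (2->1 ok)
  t8 'x' -> {2}, take 2 (1->2 ok)
  t9 'y' -> {0,1}, take 1 (2->1 ok)
  t10 'y' -> {0,1}, take 1 (1->1 ok)
  t11 'y' -> {0,1}, take 1 (1->1 ok)
  t12 'x' -> {2}, take 2 (1->2 ok)
  t13 'y' -> {0,1}, take 1 (2->1 ok)
  t14 'y' -> {0,1}, take 1 (1->1 ok)
  t15 'x' -> {2}, take 2 (1->2 ok)
  t16 'y' -> {0,1}, take 1 (2->1 ok)
  t17 'x' -> {2}, take 2 (1->2 ok)
  t18 'y' -> {0,1}, take 1 (2->1 ok)
  t19 'x' -> {2}, take 2 (1->2 ok)
  t20 'y' -> {0,1}, take 0 (2->0 ok)
  t21 'x' -> {2}, take 2 (0->2 ok)
  t22 'y' -> {0,1}, take 1 (2->1 ok)
  t23 'x' -> {2}, take 2 (1->2 ok)
  t24 'y' -> {0,1}, take 1 (2->1 ok)
  t25 'y' -> {0,1}, take 1 (1->1 ok)
  t26 'x' -> {2}, take 2 (1->2 ok)
  t27 'y' -> {0,1}, take 0 (2->0 ok)
  t28 'x' -> {2}, take 2 (0->2 ok)
  t29 'y' -> {0,1}, take 0 (2->0 ok)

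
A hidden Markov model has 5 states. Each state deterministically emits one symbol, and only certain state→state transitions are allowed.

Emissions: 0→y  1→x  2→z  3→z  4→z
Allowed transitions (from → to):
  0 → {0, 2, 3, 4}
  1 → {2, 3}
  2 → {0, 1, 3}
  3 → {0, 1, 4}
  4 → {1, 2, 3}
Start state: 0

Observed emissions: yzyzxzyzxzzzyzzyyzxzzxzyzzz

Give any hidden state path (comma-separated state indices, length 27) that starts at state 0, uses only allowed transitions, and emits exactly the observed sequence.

0,2,0,3,1,3,0,2,1,3,4,3,0,4,3,0,0,3,1,2,3,1,2,0,2,3,4

  [0] y  {0}  => 0  start
  [1] z  {2,3,4}  => 2  0->2 ok
  [2] y  {0}  => 0  2->0 ok
  [3] z  {2,3,4}  => 3  0->3 ok
  [4] x  {1}  => 1  3->1 ok
  [5] z  {2,3,4}  => 3  1->3 ok
  [6] y  {0}  => 0  3->0 ok
  [7] z  {2,3,4}  => 2  0->2 ok
  [8] x  {1}  => 1  2->1 ok
  [9] z  {2,3,4}  => 3  1->3 ok
  [10] z  {2,3,4}  => 4  3->4 ok
  [11] z  {2,3,4}  => 3  4->3 ok
  [12] y  {0}  => 0  3->0 ok
  [13] z  {2,3,4}  => 4  0->4 ok
  [14] z  {2,3,4}  => 3  4->3 ok
  [15] y  {0}  => 0  3->0 ok
  [16] y  {0}  => 0  0->0 ok
  [17] z  {2,3,4}  => 3  0->3 ok
  [18] x  {1}  => 1  3->1 ok
  [19] z  {2,3,4}  => 2  1->2 ok
  [20] z  {2,3,4}  => 3  2->3 ok
  [21] x  {1}  => 1  3->1 ok
  [22] z  {2,3,4}  => 2  1->2 ok
  [23] y  {0}  => 0  2->0 ok
  [24] z  {2,3,4}  => 2  0->2 ok
  [25] z  {2,3,4}  => 3  2->3 ok
  [26] z  {2,3,4}  => 4  3->4 ok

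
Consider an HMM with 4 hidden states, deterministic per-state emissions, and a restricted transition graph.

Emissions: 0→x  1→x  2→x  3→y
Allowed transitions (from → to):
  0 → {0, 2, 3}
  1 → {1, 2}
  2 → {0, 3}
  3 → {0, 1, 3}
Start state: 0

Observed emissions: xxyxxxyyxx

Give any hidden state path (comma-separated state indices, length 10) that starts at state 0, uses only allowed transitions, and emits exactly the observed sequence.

  t0 'x' -> {0,1,2}, take 0 (start)
  t1 'x' -> {0,1,2}, take 2 (0->2 ok)
  t2 'y' -> {3}, take 3 (2->3 ok)
  t3 'x' -> {0,1,2}, take 1 (3->1 ok)
  t4 'x' -> {0,1,2}, take 2 (1->2 ok)
  t5 'x' -> {0,1,2}, take 0 (2->0 ok)
  t6 'y' -> {3}, take 3 (0->3 ok)
  t7 'y' -> {3}, take 3 (3->3 ok)
  t8 'x' -> {0,1,2}, take 0 (3->0 ok)
  t9 'x' -> {0,1,2}, take 2 (0->2 ok)

0,2,3,1,2,0,3,3,0,2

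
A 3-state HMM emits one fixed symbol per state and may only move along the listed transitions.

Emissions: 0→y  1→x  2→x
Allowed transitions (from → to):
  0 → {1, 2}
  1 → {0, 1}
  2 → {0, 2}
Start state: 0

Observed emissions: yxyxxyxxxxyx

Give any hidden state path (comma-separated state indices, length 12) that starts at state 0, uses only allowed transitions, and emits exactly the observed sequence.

0,2,0,2,2,0,1,1,1,1,0,2

  pos 0: y in {0}, choose 0; start
  pos 1: x in {1,2}, choose 2; 0->2 ok
  pos 2: y in {0}, choose 0; 2->0 ok
  pos 3: x in {1,2}, choose 2; 0->2 ok
  pos 4: x in {1,2}, choose 2; 2->2 ok
  pos 5: y in {0}, choose 0; 2->0 ok
  pos 6: x in {1,2}, choose 1; 0->1 ok
  pos 7: x in {1,2}, choose 1; 1->1 ok
  pos 8: x in {1,2}, choose 1; 1->1 ok
  pos 9: x in {1,2}, choose 1; 1->1 ok
  pos 10: y in {0}, choose 0; 1->0 ok
  pos 11: x in {1,2}, choose 2; 0->2 ok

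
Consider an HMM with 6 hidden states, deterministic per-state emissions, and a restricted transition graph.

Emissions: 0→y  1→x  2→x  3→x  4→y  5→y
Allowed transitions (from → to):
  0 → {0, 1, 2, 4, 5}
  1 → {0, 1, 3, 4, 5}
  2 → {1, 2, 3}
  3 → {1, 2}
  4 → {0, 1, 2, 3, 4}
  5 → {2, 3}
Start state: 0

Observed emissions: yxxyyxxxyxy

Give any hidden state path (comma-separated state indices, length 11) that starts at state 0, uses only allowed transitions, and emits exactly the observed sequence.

  [0] y  {0,4,5}  => 0  start
  [1] x  {1,2,3}  => 2  0->2 ok
  [2] x  {1,2,3}  => 1  2->1 ok
  [3] y  {0,4,5}  => 4  1->4 ok
  [4] y  {0,4,5}  => 4  4->4 ok
  [5] x  {1,2,3}  => 3  4->3 ok
  [6] x  {1,2,3}  => 1  3->1 ok
  [7] x  {1,2,3}  => 1  1->1 ok
  [8] y  {0,4,5}  => 4  1->4 ok
  [9] x  {1,2,3}  => 1  4->1 ok
  [10] y  {0,4,5}  => 0  1->0 ok

0,2,1,4,4,3,1,1,4,1,0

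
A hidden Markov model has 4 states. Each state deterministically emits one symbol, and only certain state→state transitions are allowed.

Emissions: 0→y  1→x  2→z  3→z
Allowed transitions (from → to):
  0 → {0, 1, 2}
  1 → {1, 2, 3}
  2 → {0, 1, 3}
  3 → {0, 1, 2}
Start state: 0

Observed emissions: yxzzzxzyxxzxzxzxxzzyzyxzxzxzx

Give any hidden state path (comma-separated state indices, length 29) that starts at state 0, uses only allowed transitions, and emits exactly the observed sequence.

  t0 'y' -> {0}, take 0 (start)
  t1 'x' -> {1}, take 1 (0->1 ok)
  t2 'z' -> {2,3}, take 3 (1->3 ok)
  t3 'z' -> {2,3}, take 2 (3->2 ok)
  t4 'z' -> {2,3}, take 3 (2->3 ok)
  t5 'x' -> {1}, take 1 (3->1 ok)
  t6 'z' -> {2,3}, take 2 (1->2 ok)
  t7 'y' -> {0}, take 0 (2->0 ok)
  t8 'x' -> {1}, take 1 (0->1 ok)
  t9 'x' -> {1}, take 1 (1->1 ok)
  t10 'z' -> {2,3}, take 3 (1->3 ok)
  t11 'x' -> {1}, take 1 (3->1 ok)
  t12 'z' -> {2,3}, take 2 (1->2 ok)
  t13 'x' -> {1}, take 1 (2->1 ok)
  t14 'z' -> {2,3}, take 3 (1->3 ok)
  t15 'x' -> {1}, take 1 (3->1 ok)
  t16 'x' -> {1}, take 1 (1->1 ok)
  t17 'z' -> {2,3}, take 3 (1->3 ok)
  t18 'z' -> {2,3}, take 2 (3->2 ok)
  t19 'y' -> {0}, take 0 (2->0 ok)
  t20 'z' -> {2,3}, take 2 (0->2 ok)
  t21 'y' -> {0}, take 0 (2->0 ok)
  t22 'x' -> {1}, take 1 (0->1 ok)
  t23 'z' -> {2,3}, take 2 (1->2 ok)
  t24 'x' -> {1}, take 1 (2->1 ok)
  t25 'z' -> {2,3}, take 2 (1->2 ok)
  t26 'x' -> {1}, take 1 (2->1 ok)
  t27 'z' -> {2,3}, take 3 (1->3 ok)
  t28 'x' -> {1}, take 1 (3->1 ok)

0,1,3,2,3,1,2,0,1,1,3,1,2,1,3,1,1,3,2,0,2,0,1,2,1,2,1,3,1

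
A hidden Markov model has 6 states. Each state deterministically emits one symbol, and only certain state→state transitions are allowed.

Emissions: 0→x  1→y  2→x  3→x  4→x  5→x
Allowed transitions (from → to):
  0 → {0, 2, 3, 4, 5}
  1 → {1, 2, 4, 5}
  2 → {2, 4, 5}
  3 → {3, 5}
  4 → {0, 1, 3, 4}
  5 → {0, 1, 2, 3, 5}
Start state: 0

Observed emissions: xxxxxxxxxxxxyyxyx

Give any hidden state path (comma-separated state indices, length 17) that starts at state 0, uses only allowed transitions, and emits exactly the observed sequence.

  [0] x  {0,2,3,4,5}  => 0  start
  [1] x  {0,2,3,4,5}  => 5  0->5 ok
  [2] x  {0,2,3,4,5}  => 0  5->0 ok
  [3] x  {0,2,3,4,5}  => 4  0->4 ok
  [4] x  {0,2,3,4,5}  => 4  4->4 ok
  [5] x  {0,2,3,4,5}  => 4  4->4 ok
  [6] x  {0,2,3,4,5}  => 0  4->0 ok
  [7] x  {0,2,3,4,5}  => 2  0->2 ok
  [8] x  {0,2,3,4,5}  => 5  2->5 ok
  [9] x  {0,2,3,4,5}  => 0  5->0 ok
  [10] x  {0,2,3,4,5}  => 2  0->2 ok
  [11] x  {0,2,3,4,5}  => 4  2->4 ok
  [12] y  {1}  => 1  4->1 ok
  [13] y  {1}  => 1  1->1 ok
  [14] x  {0,2,3,4,5}  => 4  1->4 ok
  [15] y  {1}  => 1  4->1 ok
  [16] x  {0,2,3,4,5}  => 4  1->4 ok

0,5,0,4,4,4,0,2,5,0,2,4,1,1,4,1,4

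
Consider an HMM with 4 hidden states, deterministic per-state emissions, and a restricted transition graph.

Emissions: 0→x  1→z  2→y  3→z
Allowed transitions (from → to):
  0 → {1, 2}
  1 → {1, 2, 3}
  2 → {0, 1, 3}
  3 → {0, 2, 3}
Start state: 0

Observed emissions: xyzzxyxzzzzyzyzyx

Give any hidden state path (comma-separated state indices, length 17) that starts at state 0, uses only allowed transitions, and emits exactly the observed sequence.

  pos 0: x in {0}, choose 0; start
  pos 1: y in {2}, choose 2; 0->2 ok
  pos 2: z in {1,3}, choose 1; 2->1 ok
  pos 3: z in {1,3}, choose 3; 1->3 ok
  pos 4: x in {0}, choose 0; 3->0 ok
  pos 5: y in {2}, choose 2; 0->2 ok
  pos 6: x in {0}, choose 0; 2->0 ok
  pos 7: z in {1,3}, choose 1; 0->1 ok
  pos 8: z in {1,3}, choose 1; 1->1 ok
  pos 9: z in {1,3}, choose 3; 1->3 ok
  pos 10: z in {1,3}, choose 3; 3->3 ok
  pos 11: y in {2}, choose 2; 3->2 ok
  pos 12: z in {1,3}, choose 1; 2->1 ok
  pos 13: y in {2}, choose 2; 1->2 ok
  pos 14: z in {1,3}, choose 1; 2->1 ok
  pos 15: y in {2}, choose 2; 1->2 ok
  pos 16: x in {0}, choose 0; 2->0 ok

0,2,1,3,0,2,0,1,1,3,3,2,1,2,1,2,0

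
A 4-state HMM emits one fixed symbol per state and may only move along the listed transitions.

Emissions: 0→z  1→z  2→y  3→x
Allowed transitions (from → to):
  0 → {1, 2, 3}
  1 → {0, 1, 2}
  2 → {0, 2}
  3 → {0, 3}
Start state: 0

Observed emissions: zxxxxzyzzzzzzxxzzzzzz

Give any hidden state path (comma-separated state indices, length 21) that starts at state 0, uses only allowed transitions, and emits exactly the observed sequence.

0,3,3,3,3,0,2,0,1,1,0,1,0,3,3,0,1,1,1,1,1

  pos 0: z in {0,1}, choose 0; start
  pos 1: x in {3}, choose 3; 0->3 ok
  pos 2: x in {3}, choose 3; 3->3 ok
  pos 3: x in {3}, choose 3; 3->3 ok
  pos 4: x in {3}, choose 3; 3->3 ok
  pos 5: z in {0,1}, choose 0; 3->0 ok
  pos 6: y in {2}, choose 2; 0->2 ok
  pos 7: z in {0,1}, choose 0; 2->0 ok
  pos 8: z in {0,1}, choose 1; 0->1 ok
  pos 9: z in {0,1}, choose 1; 1->1 ok
  pos 10: z in {0,1}, choose 0; 1->0 ok
  pos 11: z in {0,1}, choose 1; 0->1 ok
  pos 12: z in {0,1}, choose 0; 1->0 ok
  pos 13: x in {3}, choose 3; 0->3 ok
  pos 14: x in {3}, choose 3; 3->3 ok
  pos 15: z in {0,1}, choose 0; 3->0 ok
  pos 16: z in {0,1}, choose 1; 0->1 ok
  pos 17: z in {0,1}, choose 1; 1->1 ok
  pos 18: z in {0,1}, choose 1; 1->1 ok
  pos 19: z in {0,1}, choose 1; 1->1 ok
  pos 20: z in {0,1}, choose 1; 1->1 ok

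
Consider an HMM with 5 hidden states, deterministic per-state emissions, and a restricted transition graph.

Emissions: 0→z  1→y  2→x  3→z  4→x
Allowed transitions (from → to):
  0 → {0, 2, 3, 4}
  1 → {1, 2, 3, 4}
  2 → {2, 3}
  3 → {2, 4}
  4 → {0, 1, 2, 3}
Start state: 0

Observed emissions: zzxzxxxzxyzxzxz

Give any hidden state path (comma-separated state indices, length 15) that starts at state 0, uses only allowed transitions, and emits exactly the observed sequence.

0,0,2,3,2,2,2,3,4,1,3,4,0,2,3

  pos 0: z in {0,3}, choose 0; start
  pos 1: z in {0,3}, choose 0; 0->0 ok
  pos 2: x in {2,4}, choose 2; 0->2 ok
  pos 3: z in {0,3}, choose 3; 2->3 ok
  pos 4: x in {2,4}, choose 2; 3->2 ok
  pos 5: x in {2,4}, choose 2; 2->2 ok
  pos 6: x in {2,4}, choose 2; 2->2 ok
  pos 7: z in {0,3}, choose 3; 2->3 ok
  pos 8: x in {2,4}, choose 4; 3->4 ok
  pos 9: y in {1}, choose 1; 4->1 ok
  pos 10: z in {0,3}, choose 3; 1->3 ok
  pos 11: x in {2,4}, choose 4; 3->4 ok
  pos 12: z in {0,3}, choose 0; 4->0 ok
  pos 13: x in {2,4}, choose 2; 0->2 ok
  pos 14: z in {0,3}, choose 3; 2->3 ok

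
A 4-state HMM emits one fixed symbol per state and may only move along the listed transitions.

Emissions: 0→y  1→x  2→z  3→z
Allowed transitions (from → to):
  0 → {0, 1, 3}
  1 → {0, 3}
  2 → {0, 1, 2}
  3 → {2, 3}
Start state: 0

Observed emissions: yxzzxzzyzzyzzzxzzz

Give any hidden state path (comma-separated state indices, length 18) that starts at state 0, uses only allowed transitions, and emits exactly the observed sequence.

  [0] y  {0}  => 0  start
  [1] x  {1}  => 1  0->1 ok
  [2] z  {2,3}  => 3  1->3 ok
  [3] z  {2,3}  => 2  3->2 ok
  [4] x  {1}  => 1  2->1 ok
  [5] z  {2,3}  => 3  1->3 ok
  [6] z  {2,3}  => 2  3->2 ok
  [7] y  {0}  => 0  2->0 ok
  [8] z  {2,3}  => 3  0->3 ok
  [9] z  {2,3}  => 2  3->2 ok
  [10] y  {0}  => 0  2->0 ok
  [11] z  {2,3}  => 3  0->3 ok
  [12] z  {2,3}  => 3  3->3 ok
  [13] z  {2,3}  => 2  3->2 ok
  [14] x  {1}  => 1  2->1 ok
  [15] z  {2,3}  => 3  1->3 ok
  [16] z  {2,3}  => 3  3->3 ok
  [17] z  {2,3}  => 3  3->3 ok

0,1,3,2,1,3,2,0,3,2,0,3,3,2,1,3,3,3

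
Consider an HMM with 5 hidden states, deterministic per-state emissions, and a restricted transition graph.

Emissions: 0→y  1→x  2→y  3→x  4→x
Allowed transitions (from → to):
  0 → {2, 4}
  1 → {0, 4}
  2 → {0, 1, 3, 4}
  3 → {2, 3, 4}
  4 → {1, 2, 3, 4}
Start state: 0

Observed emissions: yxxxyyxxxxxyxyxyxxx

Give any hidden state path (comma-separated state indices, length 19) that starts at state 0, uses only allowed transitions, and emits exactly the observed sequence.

  [0] y  {0,2}  => 0  start
  [1] x  {1,3,4}  => 4  0->4 ok
  [2] x  {1,3,4}  => 4  4->4 ok
  [3] x  {1,3,4}  => 1  4->1 ok
  [4] y  {0,2}  => 0  1->0 ok
  [5] y  {0,2}  => 2  0->2 ok
  [6] x  {1,3,4}  => 3  2->3 ok
  [7] x  {1,3,4}  => 4  3->4 ok
  [8] x  {1,3,4}  => 1  4->1 ok
  [9] x  {1,3,4}  => 4  1->4 ok
  [10] x  {1,3,4}  => 1  4->1 ok
  [11] y  {0,2}  => 0  1->0 ok
  [12] x  {1,3,4}  => 4  0->4 ok
  [13] y  {0,2}  => 2  4->2 ok
  [14] x  {1,3,4}  => 1  2->1 ok
  [15] y  {0,2}  => 0  1->0 ok
  [16] x  {1,3,4}  => 4  0->4 ok
  [17] x  {1,3,4}  => 1  4->1 ok
  [18] x  {1,3,4}  => 4  1->4 ok

0,4,4,1,0,2,3,4,1,4,1,0,4,2,1,0,4,1,4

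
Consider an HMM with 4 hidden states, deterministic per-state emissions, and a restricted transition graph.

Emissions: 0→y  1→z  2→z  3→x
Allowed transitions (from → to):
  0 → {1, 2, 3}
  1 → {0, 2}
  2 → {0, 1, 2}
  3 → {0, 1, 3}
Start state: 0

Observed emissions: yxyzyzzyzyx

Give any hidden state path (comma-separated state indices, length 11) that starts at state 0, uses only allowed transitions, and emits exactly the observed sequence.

  t0 'y' -> {0}, take 0 (start)
  t1 'x' -> {3}, take 3 (0->3 ok)
  t2 'y' -> {0}, take 0 (3->0 ok)
  t3 'z' -> {1,2}, take 1 (0->1 ok)
  t4 'y' -> {0}, take 0 (1->0 ok)
  t5 'z' -> {1,2}, take 2 (0->2 ok)
  t6 'z' -> {1,2}, take 1 (2->1 ok)
  t7 'y' -> {0}, take 0 (1->0 ok)
  t8 'z' -> {1,2}, take 1 (0->1 ok)
  t9 'y' -> {0}, take 0 (1->0 ok)
  t10 'x' -> {3}, take 3 (0->3 ok)

0,3,0,1,0,2,1,0,1,0,3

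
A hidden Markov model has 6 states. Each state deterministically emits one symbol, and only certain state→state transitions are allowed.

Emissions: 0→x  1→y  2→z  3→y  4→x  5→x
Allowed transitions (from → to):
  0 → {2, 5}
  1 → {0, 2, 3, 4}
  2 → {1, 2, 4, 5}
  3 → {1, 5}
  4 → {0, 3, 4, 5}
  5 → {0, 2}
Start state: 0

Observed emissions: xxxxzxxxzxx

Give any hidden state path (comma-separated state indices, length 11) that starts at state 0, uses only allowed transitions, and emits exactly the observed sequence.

0,5,0,5,2,5,0,5,2,4,4

  t0 'x' -> {0,4,5}, take 0 (start)
  t1 'x' -> {0,4,5}, take 5 (0->5 ok)
  t2 'x' -> {0,4,5}, take 0 (5->0 ok)
  t3 'x' -> {0,4,5}, take 5 (0->5 ok)
  t4 'z' -> {2}, take 2 (5->2 ok)
  t5 'x' -> {0,4,5}, take 5 (2->5 ok)
  t6 'x' -> {0,4,5}, take 0 (5->0 ok)
  t7 'x' -> {0,4,5}, take 5 (0->5 ok)
  t8 'z' -> {2}, take 2 (5->2 ok)
  t9 'x' -> {0,4,5}, take 4 (2->4 ok)
  t10 'x' -> {0,4,5}, take 4 (4->4 ok)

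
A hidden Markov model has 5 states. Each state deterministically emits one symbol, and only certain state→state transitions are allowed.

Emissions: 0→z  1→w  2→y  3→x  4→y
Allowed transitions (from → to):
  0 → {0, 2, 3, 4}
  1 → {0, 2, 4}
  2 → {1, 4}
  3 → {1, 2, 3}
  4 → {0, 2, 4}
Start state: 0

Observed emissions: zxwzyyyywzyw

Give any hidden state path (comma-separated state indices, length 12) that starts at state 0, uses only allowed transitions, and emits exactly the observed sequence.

0,3,1,0,2,4,4,2,1,0,2,1

  [0] z  {0}  => 0  start
  [1] x  {3}  => 3  0->3 ok
  [2] w  {1}  => 1  3->1 ok
  [3] z  {0}  => 0  1->0 ok
  [4] y  {2,4}  => 2  0->2 ok
  [5] y  {2,4}  => 4  2->4 ok
  [6] y  {2,4}  => 4  4->4 ok
  [7] y  {2,4}  => 2  4->2 ok
  [8] w  {1}  => 1  2->1 ok
  [9] z  {0}  => 0  1->0 ok
  [10] y  {2,4}  => 2  0->2 ok
  [11] w  {1}  => 1  2->1 ok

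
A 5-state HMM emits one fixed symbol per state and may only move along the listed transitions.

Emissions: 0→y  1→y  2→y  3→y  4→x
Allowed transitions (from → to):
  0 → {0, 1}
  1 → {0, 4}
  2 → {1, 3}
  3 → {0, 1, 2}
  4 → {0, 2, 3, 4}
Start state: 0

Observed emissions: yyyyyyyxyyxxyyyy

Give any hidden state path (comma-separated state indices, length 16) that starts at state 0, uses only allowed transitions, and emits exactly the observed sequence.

0,1,0,0,1,0,1,4,0,1,4,4,2,3,2,3

  pos 0: y in {0,1,2,3}, choose 0; start
  pos 1: y in {0,1,2,3}, choose 1; 0->1 ok
  pos 2: y in {0,1,2,3}, choose 0; 1->0 ok
  pos 3: y in {0,1,2,3}, choose 0; 0->0 ok
  pos 4: y in {0,1,2,3}, choose 1; 0->1 ok
  pos 5: y in {0,1,2,3}, choose 0; 1->0 ok
  pos 6: y in {0,1,2,3}, choose 1; 0->1 ok
  pos 7: x in {4}, choose 4; 1->4 ok
  pos 8: y in {0,1,2,3}, choose 0; 4->0 ok
  pos 9: y in {0,1,2,3}, choose 1; 0->1 ok
  pos 10: x in {4}, choose 4; 1->4 ok
  pos 11: x in {4}, choose 4; 4->4 ok
  pos 12: y in {0,1,2,3}, choose 2; 4->2 ok
  pos 13: y in {0,1,2,3}, choose 3; 2->3 ok
  pos 14: y in {0,1,2,3}, choose 2; 3->2 ok
  pos 15: y in {0,1,2,3}, choose 3; 2->3 ok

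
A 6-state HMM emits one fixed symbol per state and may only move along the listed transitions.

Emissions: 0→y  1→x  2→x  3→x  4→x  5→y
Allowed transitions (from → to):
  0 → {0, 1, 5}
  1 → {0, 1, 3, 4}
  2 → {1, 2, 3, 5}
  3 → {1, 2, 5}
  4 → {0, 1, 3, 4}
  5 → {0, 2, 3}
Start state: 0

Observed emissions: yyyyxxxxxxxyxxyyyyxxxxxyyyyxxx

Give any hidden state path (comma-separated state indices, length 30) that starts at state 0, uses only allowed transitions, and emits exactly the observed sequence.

0,0,0,0,1,4,4,4,1,3,2,5,3,1,0,0,0,5,3,2,3,1,3,5,0,5,0,1,3,2

  [0] y  {0,5}  => 0  start
  [1] y  {0,5}  => 0  0->0 ok
  [2] y  {0,5}  => 0  0->0 ok
  [3] y  {0,5}  => 0  0->0 ok
  [4] x  {1,2,3,4}  => 1  0->1 ok
  [5] x  {1,2,3,4}  => 4  1->4 ok
  [6] x  {1,2,3,4}  => 4  4->4 ok
  [7] x  {1,2,3,4}  => 4  4->4 ok
  [8] x  {1,2,3,4}  => 1  4->1 ok
  [9] x  {1,2,3,4}  => 3  1->3 ok
  [10] x  {1,2,3,4}  => 2  3->2 ok
  [11] y  {0,5}  => 5  2->5 ok
  [12] x  {1,2,3,4}  => 3  5->3 ok
  [13] x  {1,2,3,4}  => 1  3->1 ok
  [14] y  {0,5}  => 0  1->0 ok
  [15] y  {0,5}  => 0  0->0 ok
  [16] y  {0,5}  => 0  0->0 ok
  [17] y  {0,5}  => 5  0->5 ok
  [18] x  {1,2,3,4}  => 3  5->3 ok
  [19] x  {1,2,3,4}  => 2  3->2 ok
  [20] x  {1,2,3,4}  => 3  2->3 ok
  [21] x  {1,2,3,4}  => 1  3->1 ok
  [22] x  {1,2,3,4}  => 3  1->3 ok
  [23] y  {0,5}  => 5  3->5 ok
  [24] y  {0,5}  => 0  5->0 ok
  [25] y  {0,5}  => 5  0->5 ok
  [26] y  {0,5}  => 0  5->0 ok
  [27] x  {1,2,3,4}  => 1  0->1 ok
  [28] x  {1,2,3,4}  => 3  1->3 ok
  [29] x  {1,2,3,4}  => 2  3->2 ok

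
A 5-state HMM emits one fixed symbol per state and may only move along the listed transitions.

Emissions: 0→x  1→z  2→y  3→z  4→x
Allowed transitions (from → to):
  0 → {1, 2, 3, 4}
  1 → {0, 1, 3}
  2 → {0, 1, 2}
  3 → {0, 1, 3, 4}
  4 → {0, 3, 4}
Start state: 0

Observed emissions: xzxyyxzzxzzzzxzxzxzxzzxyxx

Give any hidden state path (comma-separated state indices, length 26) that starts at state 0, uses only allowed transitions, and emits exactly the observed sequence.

  pos 0: x in {0,4}, choose 0; start
  pos 1: z in {1,3}, choose 3; 0->3 ok
  pos 2: x in {0,4}, choose 0; 3->0 ok
  pos 3: y in {2}, choose 2; 0->2 ok
  pos 4: y in {2}, choose 2; 2->2 ok
  pos 5: x in {0,4}, choose 0; 2->0 ok
  pos 6: z in {1,3}, choose 1; 0->1 ok
  pos 7: z in {1,3}, choose 1; 1->1 ok
  pos 8: x in {0,4}, choose 0; 1->0 ok
  pos 9: z in {1,3}, choose 1; 0->1 ok
  pos 10: z in {1,3}, choose 3; 1->3 ok
  pos 11: z in {1,3}, choose 1; 3->1 ok
  pos 12: z in {1,3}, choose 3; 1->3 ok
  pos 13: x in {0,4}, choose 0; 3->0 ok
  pos 14: z in {1,3}, choose 3; 0->3 ok
  pos 15: x in {0,4}, choose 0; 3->0 ok
  pos 16: z in {1,3}, choose 3; 0->3 ok
  pos 17: x in {0,4}, choose 4; 3->4 ok
  pos 18: z in {1,3}, choose 3; 4->3 ok
  pos 19: x in {0,4}, choose 4; 3->4 ok
  pos 20: z in {1,3}, choose 3; 4->3 ok
  pos 21: z in {1,3}, choose 3; 3->3 ok
  pos 22: x in {0,4}, choose 0; 3->0 ok
  pos 23: y in {2}, choose 2; 0->2 ok
  pos 24: x in {0,4}, choose 0; 2->0 ok
  pos 25: x in {0,4}, choose 4; 0->4 ok

0,3,0,2,2,0,1,1,0,1,3,1,3,0,3,0,3,4,3,4,3,3,0,2,0,4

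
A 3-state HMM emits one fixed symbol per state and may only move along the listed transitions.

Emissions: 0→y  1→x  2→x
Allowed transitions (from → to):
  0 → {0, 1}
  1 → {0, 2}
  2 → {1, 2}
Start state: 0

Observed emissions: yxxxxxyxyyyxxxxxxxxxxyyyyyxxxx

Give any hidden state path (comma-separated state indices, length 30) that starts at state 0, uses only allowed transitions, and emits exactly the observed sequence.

0,1,2,1,2,1,0,1,0,0,0,1,2,2,1,2,1,2,2,2,1,0,0,0,0,0,1,2,2,1

  0: obs=y cand={0} pick 0 [start]
  1: obs=x cand={1,2} pick 1 [0->1 ok]
  2: obs=x cand={1,2} pick 2 [1->2 ok]
  3: obs=x cand={1,2} pick 1 [2->1 ok]
  4: obs=x cand={1,2} pick 2 [1->2 ok]
  5: obs=x cand={1,2} pick 1 [2->1 ok]
  6: obs=y cand={0} pick 0 [1->0 ok]
  7: obs=x cand={1,2} pick 1 [0->1 ok]
  8: obs=y cand={0} pick 0 [1->0 ok]
  9: obs=y cand={0} pick 0 [0->0 ok]
  10: obs=y cand={0} pick 0 [0->0 ok]
  11: obs=x cand={1,2} pick 1 [0->1 ok]
  12: obs=x cand={1,2} pick 2 [1->2 ok]
  13: obs=x cand={1,2} pick 2 [2->2 ok]
  14: obs=x cand={1,2} pick 1 [2->1 ok]
  15: obs=x cand={1,2} pick 2 [1->2 ok]
  16: obs=x cand={1,2} pick 1 [2->1 ok]
  17: obs=x cand={1,2} pick 2 [1->2 ok]
  18: obs=x cand={1,2} pick 2 [2->2 ok]
  19: obs=x cand={1,2} pick 2 [2->2 ok]
  20: obs=x cand={1,2} pick 1 [2->1 ok]
  21: obs=y cand={0} pick 0 [1->0 ok]
  22: obs=y cand={0} pick 0 [0->0 ok]
  23: obs=y cand={0} pick 0 [0->0 ok]
  24: obs=y cand={0} pick 0 [0->0 ok]
  25: obs=y cand={0} pick 0 [0->0 ok]
  26: obs=x cand={1,2} pick 1 [0->1 ok]
  27: obs=x cand={1,2} pick 2 [1->2 ok]
  28: obs=x cand={1,2} pick 2 [2->2 ok]
  29: obs=x cand={1,2} pick 1 [2->1 ok]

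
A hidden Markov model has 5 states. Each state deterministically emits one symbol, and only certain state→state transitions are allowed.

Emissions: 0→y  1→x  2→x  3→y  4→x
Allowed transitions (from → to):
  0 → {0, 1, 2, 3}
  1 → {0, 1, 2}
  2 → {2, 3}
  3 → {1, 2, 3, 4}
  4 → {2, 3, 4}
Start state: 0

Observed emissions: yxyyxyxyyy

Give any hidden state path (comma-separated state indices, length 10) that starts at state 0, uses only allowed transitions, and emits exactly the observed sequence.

0,1,0,3,2,3,2,3,3,3

  [0] y  {0,3}  => 0  start
  [1] x  {1,2,4}  => 1  0->1 ok
  [2] y  {0,3}  => 0  1->0 ok
  [3] y  {0,3}  => 3  0->3 ok
  [4] x  {1,2,4}  => 2  3->2 ok
  [5] y  {0,3}  => 3  2->3 ok
  [6] x  {1,2,4}  => 2  3->2 ok
  [7] y  {0,3}  => 3  2->3 ok
  [8] y  {0,3}  => 3  3->3 ok
  [9] y  {0,3}  => 3  3->3 ok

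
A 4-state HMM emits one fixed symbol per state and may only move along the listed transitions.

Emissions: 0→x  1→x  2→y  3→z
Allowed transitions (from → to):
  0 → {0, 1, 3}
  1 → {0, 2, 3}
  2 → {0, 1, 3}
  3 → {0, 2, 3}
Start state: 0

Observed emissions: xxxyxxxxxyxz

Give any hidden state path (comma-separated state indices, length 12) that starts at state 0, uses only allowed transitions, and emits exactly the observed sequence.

0,0,1,2,0,1,0,0,1,2,1,3

  t0 'x' -> {0,1}, take 0 (start)
  t1 'x' -> {0,1}, take 0 (0->0 ok)
  t2 'x' -> {0,1}, take 1 (0->1 ok)
  t3 'y' -> {2}, take 2 (1->2 ok)
  t4 'x' -> {0,1}, take 0 (2->0 ok)
  t5 'x' -> {0,1}, take 1 (0->1 ok)
  t6 'x' -> {0,1}, take 0 (1->0 ok)
  t7 'x' -> {0,1}, take 0 (0->0 ok)
  t8 'x' -> {0,1}, take 1 (0->1 ok)
  t9 'y' -> {2}, take 2 (1->2 ok)
  t10 'x' -> {0,1}, take 1 (2->1 ok)
  t11 'z' -> {3}, take 3 (1->3 ok)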